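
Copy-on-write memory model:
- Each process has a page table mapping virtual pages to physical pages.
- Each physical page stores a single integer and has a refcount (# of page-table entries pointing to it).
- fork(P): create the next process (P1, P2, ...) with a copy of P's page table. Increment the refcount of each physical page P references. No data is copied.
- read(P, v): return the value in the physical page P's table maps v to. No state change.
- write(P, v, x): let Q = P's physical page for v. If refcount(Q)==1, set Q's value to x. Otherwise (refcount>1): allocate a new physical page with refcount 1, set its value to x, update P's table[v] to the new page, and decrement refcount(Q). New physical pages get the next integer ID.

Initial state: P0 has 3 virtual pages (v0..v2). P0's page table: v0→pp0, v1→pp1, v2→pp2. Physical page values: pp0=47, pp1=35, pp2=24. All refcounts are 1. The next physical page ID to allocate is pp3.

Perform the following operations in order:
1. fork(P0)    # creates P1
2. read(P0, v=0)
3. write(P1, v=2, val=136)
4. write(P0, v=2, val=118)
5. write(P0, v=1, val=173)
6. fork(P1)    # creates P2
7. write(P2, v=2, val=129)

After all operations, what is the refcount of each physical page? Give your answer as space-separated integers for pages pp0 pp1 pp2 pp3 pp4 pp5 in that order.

Op 1: fork(P0) -> P1. 3 ppages; refcounts: pp0:2 pp1:2 pp2:2
Op 2: read(P0, v0) -> 47. No state change.
Op 3: write(P1, v2, 136). refcount(pp2)=2>1 -> COPY to pp3. 4 ppages; refcounts: pp0:2 pp1:2 pp2:1 pp3:1
Op 4: write(P0, v2, 118). refcount(pp2)=1 -> write in place. 4 ppages; refcounts: pp0:2 pp1:2 pp2:1 pp3:1
Op 5: write(P0, v1, 173). refcount(pp1)=2>1 -> COPY to pp4. 5 ppages; refcounts: pp0:2 pp1:1 pp2:1 pp3:1 pp4:1
Op 6: fork(P1) -> P2. 5 ppages; refcounts: pp0:3 pp1:2 pp2:1 pp3:2 pp4:1
Op 7: write(P2, v2, 129). refcount(pp3)=2>1 -> COPY to pp5. 6 ppages; refcounts: pp0:3 pp1:2 pp2:1 pp3:1 pp4:1 pp5:1

Answer: 3 2 1 1 1 1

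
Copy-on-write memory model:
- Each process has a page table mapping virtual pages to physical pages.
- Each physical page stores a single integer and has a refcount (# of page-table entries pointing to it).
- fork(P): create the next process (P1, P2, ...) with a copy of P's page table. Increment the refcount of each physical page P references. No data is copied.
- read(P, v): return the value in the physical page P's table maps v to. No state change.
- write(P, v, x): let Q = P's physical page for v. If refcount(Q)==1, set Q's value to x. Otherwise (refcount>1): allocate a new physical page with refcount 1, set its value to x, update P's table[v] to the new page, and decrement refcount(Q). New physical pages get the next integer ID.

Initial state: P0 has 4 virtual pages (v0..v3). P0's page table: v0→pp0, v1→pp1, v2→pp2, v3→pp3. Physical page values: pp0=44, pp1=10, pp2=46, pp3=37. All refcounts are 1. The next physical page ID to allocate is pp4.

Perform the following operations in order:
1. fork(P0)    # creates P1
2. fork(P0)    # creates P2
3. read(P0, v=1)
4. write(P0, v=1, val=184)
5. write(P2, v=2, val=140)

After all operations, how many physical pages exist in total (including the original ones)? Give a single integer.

Op 1: fork(P0) -> P1. 4 ppages; refcounts: pp0:2 pp1:2 pp2:2 pp3:2
Op 2: fork(P0) -> P2. 4 ppages; refcounts: pp0:3 pp1:3 pp2:3 pp3:3
Op 3: read(P0, v1) -> 10. No state change.
Op 4: write(P0, v1, 184). refcount(pp1)=3>1 -> COPY to pp4. 5 ppages; refcounts: pp0:3 pp1:2 pp2:3 pp3:3 pp4:1
Op 5: write(P2, v2, 140). refcount(pp2)=3>1 -> COPY to pp5. 6 ppages; refcounts: pp0:3 pp1:2 pp2:2 pp3:3 pp4:1 pp5:1

Answer: 6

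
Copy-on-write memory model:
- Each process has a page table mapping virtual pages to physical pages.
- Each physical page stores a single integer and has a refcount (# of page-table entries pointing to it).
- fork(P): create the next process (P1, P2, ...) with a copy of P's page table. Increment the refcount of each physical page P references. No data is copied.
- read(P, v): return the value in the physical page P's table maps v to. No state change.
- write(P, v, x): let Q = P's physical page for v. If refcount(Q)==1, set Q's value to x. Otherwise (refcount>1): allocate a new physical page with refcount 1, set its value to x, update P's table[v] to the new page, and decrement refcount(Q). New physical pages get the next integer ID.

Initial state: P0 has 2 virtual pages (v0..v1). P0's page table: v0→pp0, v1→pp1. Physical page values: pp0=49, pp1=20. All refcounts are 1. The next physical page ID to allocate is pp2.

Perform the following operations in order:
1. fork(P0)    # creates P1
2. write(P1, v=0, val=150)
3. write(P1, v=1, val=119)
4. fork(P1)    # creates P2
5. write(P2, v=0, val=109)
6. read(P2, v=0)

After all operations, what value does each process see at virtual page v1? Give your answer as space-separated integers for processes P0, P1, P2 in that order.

Answer: 20 119 119

Derivation:
Op 1: fork(P0) -> P1. 2 ppages; refcounts: pp0:2 pp1:2
Op 2: write(P1, v0, 150). refcount(pp0)=2>1 -> COPY to pp2. 3 ppages; refcounts: pp0:1 pp1:2 pp2:1
Op 3: write(P1, v1, 119). refcount(pp1)=2>1 -> COPY to pp3. 4 ppages; refcounts: pp0:1 pp1:1 pp2:1 pp3:1
Op 4: fork(P1) -> P2. 4 ppages; refcounts: pp0:1 pp1:1 pp2:2 pp3:2
Op 5: write(P2, v0, 109). refcount(pp2)=2>1 -> COPY to pp4. 5 ppages; refcounts: pp0:1 pp1:1 pp2:1 pp3:2 pp4:1
Op 6: read(P2, v0) -> 109. No state change.
P0: v1 -> pp1 = 20
P1: v1 -> pp3 = 119
P2: v1 -> pp3 = 119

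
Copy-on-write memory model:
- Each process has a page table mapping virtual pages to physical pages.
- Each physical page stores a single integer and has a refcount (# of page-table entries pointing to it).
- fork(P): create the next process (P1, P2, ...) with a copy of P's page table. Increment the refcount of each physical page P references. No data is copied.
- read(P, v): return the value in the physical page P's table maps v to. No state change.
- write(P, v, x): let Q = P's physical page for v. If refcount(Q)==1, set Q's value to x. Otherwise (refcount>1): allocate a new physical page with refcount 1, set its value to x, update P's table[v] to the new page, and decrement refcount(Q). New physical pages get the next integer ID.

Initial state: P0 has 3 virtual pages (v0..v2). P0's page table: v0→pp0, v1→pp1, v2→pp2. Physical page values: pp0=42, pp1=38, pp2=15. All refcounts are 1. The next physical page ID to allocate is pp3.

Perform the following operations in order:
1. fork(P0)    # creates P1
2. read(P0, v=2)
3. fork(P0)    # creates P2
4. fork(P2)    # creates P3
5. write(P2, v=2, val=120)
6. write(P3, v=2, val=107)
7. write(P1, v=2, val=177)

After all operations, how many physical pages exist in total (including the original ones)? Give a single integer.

Answer: 6

Derivation:
Op 1: fork(P0) -> P1. 3 ppages; refcounts: pp0:2 pp1:2 pp2:2
Op 2: read(P0, v2) -> 15. No state change.
Op 3: fork(P0) -> P2. 3 ppages; refcounts: pp0:3 pp1:3 pp2:3
Op 4: fork(P2) -> P3. 3 ppages; refcounts: pp0:4 pp1:4 pp2:4
Op 5: write(P2, v2, 120). refcount(pp2)=4>1 -> COPY to pp3. 4 ppages; refcounts: pp0:4 pp1:4 pp2:3 pp3:1
Op 6: write(P3, v2, 107). refcount(pp2)=3>1 -> COPY to pp4. 5 ppages; refcounts: pp0:4 pp1:4 pp2:2 pp3:1 pp4:1
Op 7: write(P1, v2, 177). refcount(pp2)=2>1 -> COPY to pp5. 6 ppages; refcounts: pp0:4 pp1:4 pp2:1 pp3:1 pp4:1 pp5:1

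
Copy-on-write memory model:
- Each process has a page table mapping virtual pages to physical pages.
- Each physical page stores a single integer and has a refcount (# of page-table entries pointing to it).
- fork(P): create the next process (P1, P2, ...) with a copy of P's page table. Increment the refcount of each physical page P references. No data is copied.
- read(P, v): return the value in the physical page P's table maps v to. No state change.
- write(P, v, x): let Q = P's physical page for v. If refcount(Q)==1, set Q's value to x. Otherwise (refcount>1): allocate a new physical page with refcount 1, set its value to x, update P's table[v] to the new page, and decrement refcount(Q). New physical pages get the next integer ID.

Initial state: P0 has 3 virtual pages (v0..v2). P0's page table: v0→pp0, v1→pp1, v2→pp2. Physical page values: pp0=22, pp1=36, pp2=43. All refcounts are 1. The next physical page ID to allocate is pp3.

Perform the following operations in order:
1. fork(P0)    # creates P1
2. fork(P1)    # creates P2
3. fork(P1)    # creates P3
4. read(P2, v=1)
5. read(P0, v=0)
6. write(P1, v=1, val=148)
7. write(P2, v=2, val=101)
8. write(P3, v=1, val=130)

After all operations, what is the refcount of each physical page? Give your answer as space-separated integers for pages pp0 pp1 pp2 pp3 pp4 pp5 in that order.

Op 1: fork(P0) -> P1. 3 ppages; refcounts: pp0:2 pp1:2 pp2:2
Op 2: fork(P1) -> P2. 3 ppages; refcounts: pp0:3 pp1:3 pp2:3
Op 3: fork(P1) -> P3. 3 ppages; refcounts: pp0:4 pp1:4 pp2:4
Op 4: read(P2, v1) -> 36. No state change.
Op 5: read(P0, v0) -> 22. No state change.
Op 6: write(P1, v1, 148). refcount(pp1)=4>1 -> COPY to pp3. 4 ppages; refcounts: pp0:4 pp1:3 pp2:4 pp3:1
Op 7: write(P2, v2, 101). refcount(pp2)=4>1 -> COPY to pp4. 5 ppages; refcounts: pp0:4 pp1:3 pp2:3 pp3:1 pp4:1
Op 8: write(P3, v1, 130). refcount(pp1)=3>1 -> COPY to pp5. 6 ppages; refcounts: pp0:4 pp1:2 pp2:3 pp3:1 pp4:1 pp5:1

Answer: 4 2 3 1 1 1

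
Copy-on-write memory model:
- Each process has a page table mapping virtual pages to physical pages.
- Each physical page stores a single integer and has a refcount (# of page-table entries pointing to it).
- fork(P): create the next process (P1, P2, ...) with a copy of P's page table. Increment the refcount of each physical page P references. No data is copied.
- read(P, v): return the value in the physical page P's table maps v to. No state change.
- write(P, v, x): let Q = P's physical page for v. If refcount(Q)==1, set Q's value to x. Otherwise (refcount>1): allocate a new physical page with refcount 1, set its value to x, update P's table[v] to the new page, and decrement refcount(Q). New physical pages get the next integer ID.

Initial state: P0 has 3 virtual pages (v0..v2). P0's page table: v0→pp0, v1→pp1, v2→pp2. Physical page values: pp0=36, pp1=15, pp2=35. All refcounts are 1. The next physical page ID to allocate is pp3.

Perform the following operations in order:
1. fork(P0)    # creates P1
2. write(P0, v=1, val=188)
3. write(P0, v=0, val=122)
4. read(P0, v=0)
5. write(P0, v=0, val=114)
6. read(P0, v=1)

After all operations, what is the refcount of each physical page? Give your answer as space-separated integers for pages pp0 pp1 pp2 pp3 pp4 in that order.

Answer: 1 1 2 1 1

Derivation:
Op 1: fork(P0) -> P1. 3 ppages; refcounts: pp0:2 pp1:2 pp2:2
Op 2: write(P0, v1, 188). refcount(pp1)=2>1 -> COPY to pp3. 4 ppages; refcounts: pp0:2 pp1:1 pp2:2 pp3:1
Op 3: write(P0, v0, 122). refcount(pp0)=2>1 -> COPY to pp4. 5 ppages; refcounts: pp0:1 pp1:1 pp2:2 pp3:1 pp4:1
Op 4: read(P0, v0) -> 122. No state change.
Op 5: write(P0, v0, 114). refcount(pp4)=1 -> write in place. 5 ppages; refcounts: pp0:1 pp1:1 pp2:2 pp3:1 pp4:1
Op 6: read(P0, v1) -> 188. No state change.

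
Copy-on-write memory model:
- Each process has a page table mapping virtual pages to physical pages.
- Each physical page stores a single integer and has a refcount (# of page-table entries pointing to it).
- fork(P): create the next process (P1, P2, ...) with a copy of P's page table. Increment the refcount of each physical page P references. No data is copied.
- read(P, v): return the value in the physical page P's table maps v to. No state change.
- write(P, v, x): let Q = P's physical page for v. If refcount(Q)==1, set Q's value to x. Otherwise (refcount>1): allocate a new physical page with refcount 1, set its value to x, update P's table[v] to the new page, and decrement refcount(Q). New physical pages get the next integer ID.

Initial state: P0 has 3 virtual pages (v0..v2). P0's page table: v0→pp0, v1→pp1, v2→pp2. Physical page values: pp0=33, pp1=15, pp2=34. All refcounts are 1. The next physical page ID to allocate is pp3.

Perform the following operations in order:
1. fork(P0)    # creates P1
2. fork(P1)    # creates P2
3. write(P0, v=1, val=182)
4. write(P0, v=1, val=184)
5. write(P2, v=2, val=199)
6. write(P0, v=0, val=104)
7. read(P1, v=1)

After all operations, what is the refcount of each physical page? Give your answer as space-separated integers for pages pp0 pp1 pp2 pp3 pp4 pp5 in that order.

Answer: 2 2 2 1 1 1

Derivation:
Op 1: fork(P0) -> P1. 3 ppages; refcounts: pp0:2 pp1:2 pp2:2
Op 2: fork(P1) -> P2. 3 ppages; refcounts: pp0:3 pp1:3 pp2:3
Op 3: write(P0, v1, 182). refcount(pp1)=3>1 -> COPY to pp3. 4 ppages; refcounts: pp0:3 pp1:2 pp2:3 pp3:1
Op 4: write(P0, v1, 184). refcount(pp3)=1 -> write in place. 4 ppages; refcounts: pp0:3 pp1:2 pp2:3 pp3:1
Op 5: write(P2, v2, 199). refcount(pp2)=3>1 -> COPY to pp4. 5 ppages; refcounts: pp0:3 pp1:2 pp2:2 pp3:1 pp4:1
Op 6: write(P0, v0, 104). refcount(pp0)=3>1 -> COPY to pp5. 6 ppages; refcounts: pp0:2 pp1:2 pp2:2 pp3:1 pp4:1 pp5:1
Op 7: read(P1, v1) -> 15. No state change.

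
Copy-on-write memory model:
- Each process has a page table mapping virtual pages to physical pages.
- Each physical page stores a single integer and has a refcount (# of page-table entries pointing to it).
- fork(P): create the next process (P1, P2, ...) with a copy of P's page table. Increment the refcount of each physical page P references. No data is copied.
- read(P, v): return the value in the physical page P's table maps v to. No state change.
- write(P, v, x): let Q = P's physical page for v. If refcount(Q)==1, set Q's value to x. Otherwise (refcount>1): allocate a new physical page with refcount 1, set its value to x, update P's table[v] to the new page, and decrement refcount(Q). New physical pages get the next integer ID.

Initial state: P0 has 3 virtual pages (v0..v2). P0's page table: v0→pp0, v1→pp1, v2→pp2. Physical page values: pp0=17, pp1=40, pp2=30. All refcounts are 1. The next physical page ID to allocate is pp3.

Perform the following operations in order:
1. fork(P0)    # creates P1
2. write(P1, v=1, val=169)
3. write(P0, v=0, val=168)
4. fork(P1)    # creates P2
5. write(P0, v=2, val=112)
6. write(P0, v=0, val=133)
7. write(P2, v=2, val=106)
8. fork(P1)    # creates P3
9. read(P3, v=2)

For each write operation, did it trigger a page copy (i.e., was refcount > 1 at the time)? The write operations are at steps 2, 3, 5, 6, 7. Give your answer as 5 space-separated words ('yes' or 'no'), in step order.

Op 1: fork(P0) -> P1. 3 ppages; refcounts: pp0:2 pp1:2 pp2:2
Op 2: write(P1, v1, 169). refcount(pp1)=2>1 -> COPY to pp3. 4 ppages; refcounts: pp0:2 pp1:1 pp2:2 pp3:1
Op 3: write(P0, v0, 168). refcount(pp0)=2>1 -> COPY to pp4. 5 ppages; refcounts: pp0:1 pp1:1 pp2:2 pp3:1 pp4:1
Op 4: fork(P1) -> P2. 5 ppages; refcounts: pp0:2 pp1:1 pp2:3 pp3:2 pp4:1
Op 5: write(P0, v2, 112). refcount(pp2)=3>1 -> COPY to pp5. 6 ppages; refcounts: pp0:2 pp1:1 pp2:2 pp3:2 pp4:1 pp5:1
Op 6: write(P0, v0, 133). refcount(pp4)=1 -> write in place. 6 ppages; refcounts: pp0:2 pp1:1 pp2:2 pp3:2 pp4:1 pp5:1
Op 7: write(P2, v2, 106). refcount(pp2)=2>1 -> COPY to pp6. 7 ppages; refcounts: pp0:2 pp1:1 pp2:1 pp3:2 pp4:1 pp5:1 pp6:1
Op 8: fork(P1) -> P3. 7 ppages; refcounts: pp0:3 pp1:1 pp2:2 pp3:3 pp4:1 pp5:1 pp6:1
Op 9: read(P3, v2) -> 30. No state change.

yes yes yes no yes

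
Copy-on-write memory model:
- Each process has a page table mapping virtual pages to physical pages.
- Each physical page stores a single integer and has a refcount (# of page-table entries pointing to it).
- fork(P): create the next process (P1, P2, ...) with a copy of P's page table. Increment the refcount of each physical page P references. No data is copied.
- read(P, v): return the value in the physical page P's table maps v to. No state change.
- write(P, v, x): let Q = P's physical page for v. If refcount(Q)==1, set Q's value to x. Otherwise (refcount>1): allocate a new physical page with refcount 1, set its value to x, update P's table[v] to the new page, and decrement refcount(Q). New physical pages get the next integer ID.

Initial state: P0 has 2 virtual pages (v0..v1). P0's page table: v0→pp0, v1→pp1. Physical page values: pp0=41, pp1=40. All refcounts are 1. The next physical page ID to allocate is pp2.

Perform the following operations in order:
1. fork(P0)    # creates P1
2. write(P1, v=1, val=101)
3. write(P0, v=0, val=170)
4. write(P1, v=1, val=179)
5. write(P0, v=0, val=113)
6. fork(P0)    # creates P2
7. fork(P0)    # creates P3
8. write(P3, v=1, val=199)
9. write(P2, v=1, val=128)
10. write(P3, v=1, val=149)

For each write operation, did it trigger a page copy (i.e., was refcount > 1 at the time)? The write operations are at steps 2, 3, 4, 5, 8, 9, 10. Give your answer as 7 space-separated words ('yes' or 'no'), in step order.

Op 1: fork(P0) -> P1. 2 ppages; refcounts: pp0:2 pp1:2
Op 2: write(P1, v1, 101). refcount(pp1)=2>1 -> COPY to pp2. 3 ppages; refcounts: pp0:2 pp1:1 pp2:1
Op 3: write(P0, v0, 170). refcount(pp0)=2>1 -> COPY to pp3. 4 ppages; refcounts: pp0:1 pp1:1 pp2:1 pp3:1
Op 4: write(P1, v1, 179). refcount(pp2)=1 -> write in place. 4 ppages; refcounts: pp0:1 pp1:1 pp2:1 pp3:1
Op 5: write(P0, v0, 113). refcount(pp3)=1 -> write in place. 4 ppages; refcounts: pp0:1 pp1:1 pp2:1 pp3:1
Op 6: fork(P0) -> P2. 4 ppages; refcounts: pp0:1 pp1:2 pp2:1 pp3:2
Op 7: fork(P0) -> P3. 4 ppages; refcounts: pp0:1 pp1:3 pp2:1 pp3:3
Op 8: write(P3, v1, 199). refcount(pp1)=3>1 -> COPY to pp4. 5 ppages; refcounts: pp0:1 pp1:2 pp2:1 pp3:3 pp4:1
Op 9: write(P2, v1, 128). refcount(pp1)=2>1 -> COPY to pp5. 6 ppages; refcounts: pp0:1 pp1:1 pp2:1 pp3:3 pp4:1 pp5:1
Op 10: write(P3, v1, 149). refcount(pp4)=1 -> write in place. 6 ppages; refcounts: pp0:1 pp1:1 pp2:1 pp3:3 pp4:1 pp5:1

yes yes no no yes yes no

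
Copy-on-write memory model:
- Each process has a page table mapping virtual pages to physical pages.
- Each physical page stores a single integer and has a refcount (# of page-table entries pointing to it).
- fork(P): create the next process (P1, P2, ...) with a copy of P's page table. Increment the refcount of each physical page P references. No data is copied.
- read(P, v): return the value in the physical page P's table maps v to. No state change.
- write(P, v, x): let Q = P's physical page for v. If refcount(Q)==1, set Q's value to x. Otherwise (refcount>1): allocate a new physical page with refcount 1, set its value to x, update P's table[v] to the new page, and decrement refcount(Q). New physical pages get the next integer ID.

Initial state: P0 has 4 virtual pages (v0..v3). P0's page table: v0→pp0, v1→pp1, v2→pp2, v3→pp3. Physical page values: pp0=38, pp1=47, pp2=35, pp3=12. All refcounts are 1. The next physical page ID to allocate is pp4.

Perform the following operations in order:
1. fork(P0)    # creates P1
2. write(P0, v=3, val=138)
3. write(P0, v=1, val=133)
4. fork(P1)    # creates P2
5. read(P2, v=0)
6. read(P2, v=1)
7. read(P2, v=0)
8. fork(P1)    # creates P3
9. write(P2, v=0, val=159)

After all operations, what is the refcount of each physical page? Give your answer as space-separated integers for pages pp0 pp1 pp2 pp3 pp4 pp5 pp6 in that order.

Answer: 3 3 4 3 1 1 1

Derivation:
Op 1: fork(P0) -> P1. 4 ppages; refcounts: pp0:2 pp1:2 pp2:2 pp3:2
Op 2: write(P0, v3, 138). refcount(pp3)=2>1 -> COPY to pp4. 5 ppages; refcounts: pp0:2 pp1:2 pp2:2 pp3:1 pp4:1
Op 3: write(P0, v1, 133). refcount(pp1)=2>1 -> COPY to pp5. 6 ppages; refcounts: pp0:2 pp1:1 pp2:2 pp3:1 pp4:1 pp5:1
Op 4: fork(P1) -> P2. 6 ppages; refcounts: pp0:3 pp1:2 pp2:3 pp3:2 pp4:1 pp5:1
Op 5: read(P2, v0) -> 38. No state change.
Op 6: read(P2, v1) -> 47. No state change.
Op 7: read(P2, v0) -> 38. No state change.
Op 8: fork(P1) -> P3. 6 ppages; refcounts: pp0:4 pp1:3 pp2:4 pp3:3 pp4:1 pp5:1
Op 9: write(P2, v0, 159). refcount(pp0)=4>1 -> COPY to pp6. 7 ppages; refcounts: pp0:3 pp1:3 pp2:4 pp3:3 pp4:1 pp5:1 pp6:1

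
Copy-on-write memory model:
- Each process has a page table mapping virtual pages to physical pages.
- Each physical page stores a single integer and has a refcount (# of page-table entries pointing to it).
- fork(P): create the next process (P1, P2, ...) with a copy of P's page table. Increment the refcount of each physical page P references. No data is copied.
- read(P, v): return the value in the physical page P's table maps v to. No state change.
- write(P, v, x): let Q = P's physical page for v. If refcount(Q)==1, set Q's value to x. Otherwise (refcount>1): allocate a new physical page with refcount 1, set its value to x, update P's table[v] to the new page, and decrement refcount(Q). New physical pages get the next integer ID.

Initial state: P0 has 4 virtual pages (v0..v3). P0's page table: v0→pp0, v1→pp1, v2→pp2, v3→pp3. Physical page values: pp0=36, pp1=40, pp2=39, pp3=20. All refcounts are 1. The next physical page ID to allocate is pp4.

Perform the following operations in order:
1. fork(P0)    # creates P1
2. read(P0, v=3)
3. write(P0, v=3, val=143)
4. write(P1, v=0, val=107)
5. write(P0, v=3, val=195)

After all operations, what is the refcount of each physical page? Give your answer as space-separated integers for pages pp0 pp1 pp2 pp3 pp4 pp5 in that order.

Op 1: fork(P0) -> P1. 4 ppages; refcounts: pp0:2 pp1:2 pp2:2 pp3:2
Op 2: read(P0, v3) -> 20. No state change.
Op 3: write(P0, v3, 143). refcount(pp3)=2>1 -> COPY to pp4. 5 ppages; refcounts: pp0:2 pp1:2 pp2:2 pp3:1 pp4:1
Op 4: write(P1, v0, 107). refcount(pp0)=2>1 -> COPY to pp5. 6 ppages; refcounts: pp0:1 pp1:2 pp2:2 pp3:1 pp4:1 pp5:1
Op 5: write(P0, v3, 195). refcount(pp4)=1 -> write in place. 6 ppages; refcounts: pp0:1 pp1:2 pp2:2 pp3:1 pp4:1 pp5:1

Answer: 1 2 2 1 1 1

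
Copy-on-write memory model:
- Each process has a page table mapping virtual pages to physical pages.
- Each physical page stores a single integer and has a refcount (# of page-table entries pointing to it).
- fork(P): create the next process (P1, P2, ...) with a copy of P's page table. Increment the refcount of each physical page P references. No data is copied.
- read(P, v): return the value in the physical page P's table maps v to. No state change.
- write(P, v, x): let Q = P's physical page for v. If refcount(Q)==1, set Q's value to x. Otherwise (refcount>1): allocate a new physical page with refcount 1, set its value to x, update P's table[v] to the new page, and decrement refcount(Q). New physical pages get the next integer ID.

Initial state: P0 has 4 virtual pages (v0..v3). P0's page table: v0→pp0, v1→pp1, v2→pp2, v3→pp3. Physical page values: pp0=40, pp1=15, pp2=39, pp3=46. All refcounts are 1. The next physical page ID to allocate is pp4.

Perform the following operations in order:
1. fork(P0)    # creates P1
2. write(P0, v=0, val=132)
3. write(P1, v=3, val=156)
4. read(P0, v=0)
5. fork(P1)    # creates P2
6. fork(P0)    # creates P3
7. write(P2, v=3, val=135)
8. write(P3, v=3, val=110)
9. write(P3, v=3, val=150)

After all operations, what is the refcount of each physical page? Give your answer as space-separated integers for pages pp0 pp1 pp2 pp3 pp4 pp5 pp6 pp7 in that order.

Answer: 2 4 4 1 2 1 1 1

Derivation:
Op 1: fork(P0) -> P1. 4 ppages; refcounts: pp0:2 pp1:2 pp2:2 pp3:2
Op 2: write(P0, v0, 132). refcount(pp0)=2>1 -> COPY to pp4. 5 ppages; refcounts: pp0:1 pp1:2 pp2:2 pp3:2 pp4:1
Op 3: write(P1, v3, 156). refcount(pp3)=2>1 -> COPY to pp5. 6 ppages; refcounts: pp0:1 pp1:2 pp2:2 pp3:1 pp4:1 pp5:1
Op 4: read(P0, v0) -> 132. No state change.
Op 5: fork(P1) -> P2. 6 ppages; refcounts: pp0:2 pp1:3 pp2:3 pp3:1 pp4:1 pp5:2
Op 6: fork(P0) -> P3. 6 ppages; refcounts: pp0:2 pp1:4 pp2:4 pp3:2 pp4:2 pp5:2
Op 7: write(P2, v3, 135). refcount(pp5)=2>1 -> COPY to pp6. 7 ppages; refcounts: pp0:2 pp1:4 pp2:4 pp3:2 pp4:2 pp5:1 pp6:1
Op 8: write(P3, v3, 110). refcount(pp3)=2>1 -> COPY to pp7. 8 ppages; refcounts: pp0:2 pp1:4 pp2:4 pp3:1 pp4:2 pp5:1 pp6:1 pp7:1
Op 9: write(P3, v3, 150). refcount(pp7)=1 -> write in place. 8 ppages; refcounts: pp0:2 pp1:4 pp2:4 pp3:1 pp4:2 pp5:1 pp6:1 pp7:1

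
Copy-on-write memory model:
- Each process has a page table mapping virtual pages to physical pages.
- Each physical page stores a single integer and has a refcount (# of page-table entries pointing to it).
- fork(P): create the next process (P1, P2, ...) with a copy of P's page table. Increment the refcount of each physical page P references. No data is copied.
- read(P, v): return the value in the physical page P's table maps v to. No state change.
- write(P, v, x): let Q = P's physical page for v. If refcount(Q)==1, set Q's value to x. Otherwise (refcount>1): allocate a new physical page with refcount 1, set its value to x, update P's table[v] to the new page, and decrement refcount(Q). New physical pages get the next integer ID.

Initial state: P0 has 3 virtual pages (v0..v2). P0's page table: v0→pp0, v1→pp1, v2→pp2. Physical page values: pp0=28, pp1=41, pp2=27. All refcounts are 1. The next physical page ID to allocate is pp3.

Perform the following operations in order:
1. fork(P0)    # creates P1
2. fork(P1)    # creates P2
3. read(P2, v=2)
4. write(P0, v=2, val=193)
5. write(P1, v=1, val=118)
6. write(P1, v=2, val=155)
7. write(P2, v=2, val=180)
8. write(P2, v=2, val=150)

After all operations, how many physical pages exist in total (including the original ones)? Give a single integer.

Answer: 6

Derivation:
Op 1: fork(P0) -> P1. 3 ppages; refcounts: pp0:2 pp1:2 pp2:2
Op 2: fork(P1) -> P2. 3 ppages; refcounts: pp0:3 pp1:3 pp2:3
Op 3: read(P2, v2) -> 27. No state change.
Op 4: write(P0, v2, 193). refcount(pp2)=3>1 -> COPY to pp3. 4 ppages; refcounts: pp0:3 pp1:3 pp2:2 pp3:1
Op 5: write(P1, v1, 118). refcount(pp1)=3>1 -> COPY to pp4. 5 ppages; refcounts: pp0:3 pp1:2 pp2:2 pp3:1 pp4:1
Op 6: write(P1, v2, 155). refcount(pp2)=2>1 -> COPY to pp5. 6 ppages; refcounts: pp0:3 pp1:2 pp2:1 pp3:1 pp4:1 pp5:1
Op 7: write(P2, v2, 180). refcount(pp2)=1 -> write in place. 6 ppages; refcounts: pp0:3 pp1:2 pp2:1 pp3:1 pp4:1 pp5:1
Op 8: write(P2, v2, 150). refcount(pp2)=1 -> write in place. 6 ppages; refcounts: pp0:3 pp1:2 pp2:1 pp3:1 pp4:1 pp5:1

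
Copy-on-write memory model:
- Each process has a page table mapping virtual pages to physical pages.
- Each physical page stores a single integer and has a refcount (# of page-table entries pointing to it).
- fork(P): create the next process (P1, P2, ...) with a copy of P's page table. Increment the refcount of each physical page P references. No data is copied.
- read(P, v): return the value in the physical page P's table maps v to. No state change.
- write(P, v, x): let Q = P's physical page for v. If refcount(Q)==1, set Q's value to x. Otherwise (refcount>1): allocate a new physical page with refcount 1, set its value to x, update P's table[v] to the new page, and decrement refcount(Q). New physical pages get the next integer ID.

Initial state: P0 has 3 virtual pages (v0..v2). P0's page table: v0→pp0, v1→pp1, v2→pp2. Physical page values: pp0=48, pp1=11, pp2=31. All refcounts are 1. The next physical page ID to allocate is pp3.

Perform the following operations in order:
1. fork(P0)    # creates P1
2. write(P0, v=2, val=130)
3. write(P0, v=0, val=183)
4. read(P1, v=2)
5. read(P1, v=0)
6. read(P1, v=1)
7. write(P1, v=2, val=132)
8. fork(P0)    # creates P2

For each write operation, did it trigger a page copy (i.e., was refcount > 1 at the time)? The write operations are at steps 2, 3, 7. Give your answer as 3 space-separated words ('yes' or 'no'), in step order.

Op 1: fork(P0) -> P1. 3 ppages; refcounts: pp0:2 pp1:2 pp2:2
Op 2: write(P0, v2, 130). refcount(pp2)=2>1 -> COPY to pp3. 4 ppages; refcounts: pp0:2 pp1:2 pp2:1 pp3:1
Op 3: write(P0, v0, 183). refcount(pp0)=2>1 -> COPY to pp4. 5 ppages; refcounts: pp0:1 pp1:2 pp2:1 pp3:1 pp4:1
Op 4: read(P1, v2) -> 31. No state change.
Op 5: read(P1, v0) -> 48. No state change.
Op 6: read(P1, v1) -> 11. No state change.
Op 7: write(P1, v2, 132). refcount(pp2)=1 -> write in place. 5 ppages; refcounts: pp0:1 pp1:2 pp2:1 pp3:1 pp4:1
Op 8: fork(P0) -> P2. 5 ppages; refcounts: pp0:1 pp1:3 pp2:1 pp3:2 pp4:2

yes yes no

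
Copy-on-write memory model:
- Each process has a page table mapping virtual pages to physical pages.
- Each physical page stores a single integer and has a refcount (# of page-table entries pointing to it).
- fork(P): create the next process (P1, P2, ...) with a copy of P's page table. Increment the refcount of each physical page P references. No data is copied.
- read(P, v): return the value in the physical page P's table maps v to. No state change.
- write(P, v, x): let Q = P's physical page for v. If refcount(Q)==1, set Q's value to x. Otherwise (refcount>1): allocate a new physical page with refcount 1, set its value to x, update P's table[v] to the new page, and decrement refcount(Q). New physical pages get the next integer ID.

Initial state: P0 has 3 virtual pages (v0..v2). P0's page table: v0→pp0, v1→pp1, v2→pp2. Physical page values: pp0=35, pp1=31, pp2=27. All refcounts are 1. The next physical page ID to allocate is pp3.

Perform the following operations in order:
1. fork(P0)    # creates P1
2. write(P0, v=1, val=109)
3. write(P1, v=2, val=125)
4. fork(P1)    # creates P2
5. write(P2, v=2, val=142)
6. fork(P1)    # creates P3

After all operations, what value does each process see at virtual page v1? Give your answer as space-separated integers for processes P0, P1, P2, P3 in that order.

Op 1: fork(P0) -> P1. 3 ppages; refcounts: pp0:2 pp1:2 pp2:2
Op 2: write(P0, v1, 109). refcount(pp1)=2>1 -> COPY to pp3. 4 ppages; refcounts: pp0:2 pp1:1 pp2:2 pp3:1
Op 3: write(P1, v2, 125). refcount(pp2)=2>1 -> COPY to pp4. 5 ppages; refcounts: pp0:2 pp1:1 pp2:1 pp3:1 pp4:1
Op 4: fork(P1) -> P2. 5 ppages; refcounts: pp0:3 pp1:2 pp2:1 pp3:1 pp4:2
Op 5: write(P2, v2, 142). refcount(pp4)=2>1 -> COPY to pp5. 6 ppages; refcounts: pp0:3 pp1:2 pp2:1 pp3:1 pp4:1 pp5:1
Op 6: fork(P1) -> P3. 6 ppages; refcounts: pp0:4 pp1:3 pp2:1 pp3:1 pp4:2 pp5:1
P0: v1 -> pp3 = 109
P1: v1 -> pp1 = 31
P2: v1 -> pp1 = 31
P3: v1 -> pp1 = 31

Answer: 109 31 31 31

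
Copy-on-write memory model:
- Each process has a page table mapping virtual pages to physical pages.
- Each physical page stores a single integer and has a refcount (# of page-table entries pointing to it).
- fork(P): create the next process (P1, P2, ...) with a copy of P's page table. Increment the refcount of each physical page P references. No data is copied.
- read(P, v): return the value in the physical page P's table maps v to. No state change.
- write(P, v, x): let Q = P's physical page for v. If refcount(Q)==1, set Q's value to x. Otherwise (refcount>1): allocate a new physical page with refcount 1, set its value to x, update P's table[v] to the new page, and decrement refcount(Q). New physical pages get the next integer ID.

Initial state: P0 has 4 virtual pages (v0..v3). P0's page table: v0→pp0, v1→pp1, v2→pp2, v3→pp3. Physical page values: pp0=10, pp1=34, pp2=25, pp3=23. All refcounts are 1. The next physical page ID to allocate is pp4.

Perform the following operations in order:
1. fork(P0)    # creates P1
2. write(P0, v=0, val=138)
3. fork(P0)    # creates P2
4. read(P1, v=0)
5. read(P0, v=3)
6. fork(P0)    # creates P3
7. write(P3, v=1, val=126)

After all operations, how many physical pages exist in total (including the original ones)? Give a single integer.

Answer: 6

Derivation:
Op 1: fork(P0) -> P1. 4 ppages; refcounts: pp0:2 pp1:2 pp2:2 pp3:2
Op 2: write(P0, v0, 138). refcount(pp0)=2>1 -> COPY to pp4. 5 ppages; refcounts: pp0:1 pp1:2 pp2:2 pp3:2 pp4:1
Op 3: fork(P0) -> P2. 5 ppages; refcounts: pp0:1 pp1:3 pp2:3 pp3:3 pp4:2
Op 4: read(P1, v0) -> 10. No state change.
Op 5: read(P0, v3) -> 23. No state change.
Op 6: fork(P0) -> P3. 5 ppages; refcounts: pp0:1 pp1:4 pp2:4 pp3:4 pp4:3
Op 7: write(P3, v1, 126). refcount(pp1)=4>1 -> COPY to pp5. 6 ppages; refcounts: pp0:1 pp1:3 pp2:4 pp3:4 pp4:3 pp5:1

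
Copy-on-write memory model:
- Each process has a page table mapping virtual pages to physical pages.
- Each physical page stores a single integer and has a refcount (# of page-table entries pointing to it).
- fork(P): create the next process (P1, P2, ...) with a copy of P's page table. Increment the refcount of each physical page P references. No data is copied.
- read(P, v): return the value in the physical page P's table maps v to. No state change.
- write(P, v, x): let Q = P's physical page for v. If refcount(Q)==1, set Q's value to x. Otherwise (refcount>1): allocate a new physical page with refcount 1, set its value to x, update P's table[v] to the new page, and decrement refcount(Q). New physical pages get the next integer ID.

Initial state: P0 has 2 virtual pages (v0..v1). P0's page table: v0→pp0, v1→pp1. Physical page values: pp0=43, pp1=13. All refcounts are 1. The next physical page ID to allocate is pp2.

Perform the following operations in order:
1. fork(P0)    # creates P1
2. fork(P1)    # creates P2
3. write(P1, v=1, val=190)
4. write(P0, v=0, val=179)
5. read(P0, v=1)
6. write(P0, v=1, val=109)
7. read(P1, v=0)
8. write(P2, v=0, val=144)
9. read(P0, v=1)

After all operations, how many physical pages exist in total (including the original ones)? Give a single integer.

Op 1: fork(P0) -> P1. 2 ppages; refcounts: pp0:2 pp1:2
Op 2: fork(P1) -> P2. 2 ppages; refcounts: pp0:3 pp1:3
Op 3: write(P1, v1, 190). refcount(pp1)=3>1 -> COPY to pp2. 3 ppages; refcounts: pp0:3 pp1:2 pp2:1
Op 4: write(P0, v0, 179). refcount(pp0)=3>1 -> COPY to pp3. 4 ppages; refcounts: pp0:2 pp1:2 pp2:1 pp3:1
Op 5: read(P0, v1) -> 13. No state change.
Op 6: write(P0, v1, 109). refcount(pp1)=2>1 -> COPY to pp4. 5 ppages; refcounts: pp0:2 pp1:1 pp2:1 pp3:1 pp4:1
Op 7: read(P1, v0) -> 43. No state change.
Op 8: write(P2, v0, 144). refcount(pp0)=2>1 -> COPY to pp5. 6 ppages; refcounts: pp0:1 pp1:1 pp2:1 pp3:1 pp4:1 pp5:1
Op 9: read(P0, v1) -> 109. No state change.

Answer: 6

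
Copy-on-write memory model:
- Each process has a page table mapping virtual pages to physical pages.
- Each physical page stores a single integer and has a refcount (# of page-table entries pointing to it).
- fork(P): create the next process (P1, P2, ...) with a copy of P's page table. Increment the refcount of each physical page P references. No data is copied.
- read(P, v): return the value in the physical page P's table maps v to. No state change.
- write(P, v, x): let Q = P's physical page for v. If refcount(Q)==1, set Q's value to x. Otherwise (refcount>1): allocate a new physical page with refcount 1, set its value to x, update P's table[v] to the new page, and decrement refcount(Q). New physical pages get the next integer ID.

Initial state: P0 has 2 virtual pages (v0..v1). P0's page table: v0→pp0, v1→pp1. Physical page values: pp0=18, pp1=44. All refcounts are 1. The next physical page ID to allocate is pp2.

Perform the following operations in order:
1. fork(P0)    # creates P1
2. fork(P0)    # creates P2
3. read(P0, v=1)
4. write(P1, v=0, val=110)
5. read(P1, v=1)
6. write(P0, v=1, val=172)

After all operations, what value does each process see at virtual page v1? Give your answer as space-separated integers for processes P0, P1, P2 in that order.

Op 1: fork(P0) -> P1. 2 ppages; refcounts: pp0:2 pp1:2
Op 2: fork(P0) -> P2. 2 ppages; refcounts: pp0:3 pp1:3
Op 3: read(P0, v1) -> 44. No state change.
Op 4: write(P1, v0, 110). refcount(pp0)=3>1 -> COPY to pp2. 3 ppages; refcounts: pp0:2 pp1:3 pp2:1
Op 5: read(P1, v1) -> 44. No state change.
Op 6: write(P0, v1, 172). refcount(pp1)=3>1 -> COPY to pp3. 4 ppages; refcounts: pp0:2 pp1:2 pp2:1 pp3:1
P0: v1 -> pp3 = 172
P1: v1 -> pp1 = 44
P2: v1 -> pp1 = 44

Answer: 172 44 44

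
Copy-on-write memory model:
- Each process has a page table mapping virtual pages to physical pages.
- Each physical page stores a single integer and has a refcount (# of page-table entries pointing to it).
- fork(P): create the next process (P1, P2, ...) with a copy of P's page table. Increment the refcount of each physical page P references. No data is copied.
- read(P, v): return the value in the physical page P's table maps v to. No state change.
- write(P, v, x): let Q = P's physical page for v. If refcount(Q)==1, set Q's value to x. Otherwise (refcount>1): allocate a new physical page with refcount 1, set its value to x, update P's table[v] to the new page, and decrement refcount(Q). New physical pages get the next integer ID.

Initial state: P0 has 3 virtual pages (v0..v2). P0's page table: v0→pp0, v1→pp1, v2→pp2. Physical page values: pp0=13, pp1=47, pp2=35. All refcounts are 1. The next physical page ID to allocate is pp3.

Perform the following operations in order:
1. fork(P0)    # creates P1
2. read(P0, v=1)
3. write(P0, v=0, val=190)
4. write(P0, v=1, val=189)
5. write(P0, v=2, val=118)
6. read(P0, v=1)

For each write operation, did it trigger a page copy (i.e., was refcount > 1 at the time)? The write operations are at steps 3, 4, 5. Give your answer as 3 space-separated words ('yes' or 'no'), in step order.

Op 1: fork(P0) -> P1. 3 ppages; refcounts: pp0:2 pp1:2 pp2:2
Op 2: read(P0, v1) -> 47. No state change.
Op 3: write(P0, v0, 190). refcount(pp0)=2>1 -> COPY to pp3. 4 ppages; refcounts: pp0:1 pp1:2 pp2:2 pp3:1
Op 4: write(P0, v1, 189). refcount(pp1)=2>1 -> COPY to pp4. 5 ppages; refcounts: pp0:1 pp1:1 pp2:2 pp3:1 pp4:1
Op 5: write(P0, v2, 118). refcount(pp2)=2>1 -> COPY to pp5. 6 ppages; refcounts: pp0:1 pp1:1 pp2:1 pp3:1 pp4:1 pp5:1
Op 6: read(P0, v1) -> 189. No state change.

yes yes yes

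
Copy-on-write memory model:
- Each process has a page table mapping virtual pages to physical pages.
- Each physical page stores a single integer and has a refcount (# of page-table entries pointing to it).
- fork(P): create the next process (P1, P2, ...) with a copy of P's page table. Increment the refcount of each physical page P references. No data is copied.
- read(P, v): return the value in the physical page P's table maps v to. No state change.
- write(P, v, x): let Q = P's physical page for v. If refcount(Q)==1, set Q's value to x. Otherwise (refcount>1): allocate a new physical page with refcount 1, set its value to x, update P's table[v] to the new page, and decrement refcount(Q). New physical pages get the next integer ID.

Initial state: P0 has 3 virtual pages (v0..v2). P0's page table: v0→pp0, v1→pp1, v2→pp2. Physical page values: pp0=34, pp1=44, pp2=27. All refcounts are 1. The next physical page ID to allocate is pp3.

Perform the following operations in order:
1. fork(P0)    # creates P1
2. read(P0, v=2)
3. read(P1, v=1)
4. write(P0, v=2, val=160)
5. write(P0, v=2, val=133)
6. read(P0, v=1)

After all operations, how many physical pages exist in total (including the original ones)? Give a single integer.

Op 1: fork(P0) -> P1. 3 ppages; refcounts: pp0:2 pp1:2 pp2:2
Op 2: read(P0, v2) -> 27. No state change.
Op 3: read(P1, v1) -> 44. No state change.
Op 4: write(P0, v2, 160). refcount(pp2)=2>1 -> COPY to pp3. 4 ppages; refcounts: pp0:2 pp1:2 pp2:1 pp3:1
Op 5: write(P0, v2, 133). refcount(pp3)=1 -> write in place. 4 ppages; refcounts: pp0:2 pp1:2 pp2:1 pp3:1
Op 6: read(P0, v1) -> 44. No state change.

Answer: 4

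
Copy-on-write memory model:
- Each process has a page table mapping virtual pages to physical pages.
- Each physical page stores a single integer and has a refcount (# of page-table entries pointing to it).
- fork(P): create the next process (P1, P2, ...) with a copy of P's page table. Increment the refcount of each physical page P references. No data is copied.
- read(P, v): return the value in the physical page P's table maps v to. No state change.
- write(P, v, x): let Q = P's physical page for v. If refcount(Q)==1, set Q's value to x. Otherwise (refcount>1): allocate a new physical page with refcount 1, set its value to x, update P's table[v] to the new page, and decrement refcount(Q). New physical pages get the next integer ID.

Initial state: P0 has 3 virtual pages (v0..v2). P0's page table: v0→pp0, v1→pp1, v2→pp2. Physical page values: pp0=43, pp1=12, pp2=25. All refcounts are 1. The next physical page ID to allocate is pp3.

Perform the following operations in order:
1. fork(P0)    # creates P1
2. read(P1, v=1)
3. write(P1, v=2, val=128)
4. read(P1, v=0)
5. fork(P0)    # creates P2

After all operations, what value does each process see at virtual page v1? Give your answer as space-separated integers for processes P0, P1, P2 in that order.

Answer: 12 12 12

Derivation:
Op 1: fork(P0) -> P1. 3 ppages; refcounts: pp0:2 pp1:2 pp2:2
Op 2: read(P1, v1) -> 12. No state change.
Op 3: write(P1, v2, 128). refcount(pp2)=2>1 -> COPY to pp3. 4 ppages; refcounts: pp0:2 pp1:2 pp2:1 pp3:1
Op 4: read(P1, v0) -> 43. No state change.
Op 5: fork(P0) -> P2. 4 ppages; refcounts: pp0:3 pp1:3 pp2:2 pp3:1
P0: v1 -> pp1 = 12
P1: v1 -> pp1 = 12
P2: v1 -> pp1 = 12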